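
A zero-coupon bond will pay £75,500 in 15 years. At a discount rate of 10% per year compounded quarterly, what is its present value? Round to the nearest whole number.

Growth factor = (1 + 0.025)^60 ≈ 4.3997897488.
P = 75,500/4.3997897488 ≈ 17,159.9109.

£17,160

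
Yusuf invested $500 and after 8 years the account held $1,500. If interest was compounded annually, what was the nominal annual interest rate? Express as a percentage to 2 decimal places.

14.72%

(1 + r)^8 = 1,500/500 = 3.
1 + r = 3^(1/8) ≈ 1.147203, so r ≈ 0.147203.
r ≈ 14.72027%.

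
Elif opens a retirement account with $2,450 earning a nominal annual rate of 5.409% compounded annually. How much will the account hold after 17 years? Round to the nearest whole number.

Annual rate = 5.409% = 0.05409; years = 17.
A = 2,450·(1 + 0.05409)^17 ≈ 2,450·2.448616578 ≈ 5,999.1106.

$5,999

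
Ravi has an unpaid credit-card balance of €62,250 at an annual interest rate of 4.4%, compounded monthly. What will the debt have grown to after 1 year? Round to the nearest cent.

€65,044.92

Periodic rate = 4.4%/12 = 0.00366667; periods = 12·1 = 12.
A = 62,250·(1 + 0.044/12)^12 ≈ 62,250·1.0448982685 ≈ 65,044.9172.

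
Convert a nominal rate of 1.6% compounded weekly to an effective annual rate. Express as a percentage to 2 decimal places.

One year is 52 periods at 0.000307692 each: (1 + 0.000307692)^52 ≈ 1.016126.
EAR = 1.016126 − 1 ≈ 1.61262%.

1.61%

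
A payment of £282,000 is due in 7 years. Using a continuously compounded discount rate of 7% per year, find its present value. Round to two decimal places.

£172,760.64

P = A·e^(−rt) = 282,000·e^(−0.49).
e^(−0.49) ≈ 0.612626394184, so P ≈ 172,760.6432.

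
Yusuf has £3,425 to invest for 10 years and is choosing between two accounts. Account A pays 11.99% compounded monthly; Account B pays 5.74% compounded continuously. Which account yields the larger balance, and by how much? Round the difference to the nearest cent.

Account A growth factor: (1 + 0.1199/12)^120 ≈ 3.2971207885; balance ≈ 11,292.6387.
Account B growth factor: e^(0.0574·10) = e^0.574 ≈ 1.775354285; balance ≈ 6,080.5884.
Account A is larger by 5,212.0503.

Account A, by £5,212.05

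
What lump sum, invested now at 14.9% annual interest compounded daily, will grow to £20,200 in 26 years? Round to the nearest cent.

£419.99

Growth factor = (1 + 0.149/365)^9490 ≈ 48.096504097.
P = 20,200/48.096504097 ≈ 419.9889.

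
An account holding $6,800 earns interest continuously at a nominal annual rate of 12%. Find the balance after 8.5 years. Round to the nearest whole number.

A = P·e^(rt) = 6,800·e^(0.12·8.5) = 6,800·e^1.02.
e^1.02 ≈ 2.773194764, so A ≈ 18,857.7244.

$18,858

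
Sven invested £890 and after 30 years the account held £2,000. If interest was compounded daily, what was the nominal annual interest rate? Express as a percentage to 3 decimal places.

2.699%

The 10950-period growth factor is 2,000/890 = 2.24719.
r/365 = 2.24719^(1/10950) − 1 ≈ 0.0000739462, so r ≈ 365·0.0000739462 = 2.69904%.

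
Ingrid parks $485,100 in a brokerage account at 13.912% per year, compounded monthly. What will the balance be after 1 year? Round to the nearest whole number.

Periodic rate = 13.912%/12 = 0.0115933; periods = 12·1 = 12.
A = 485,100·(1 + 0.13912/12)^12 ≈ 485,100·1.14834267054 ≈ 557,061.0295.

$557,061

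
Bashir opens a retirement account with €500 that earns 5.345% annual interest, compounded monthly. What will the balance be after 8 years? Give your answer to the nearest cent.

Growth factor = (1 + 0.05345/12)^96 ≈ 1.53211712.
A ≈ 500 × 1.53211712 ≈ 766.0586.

€766.06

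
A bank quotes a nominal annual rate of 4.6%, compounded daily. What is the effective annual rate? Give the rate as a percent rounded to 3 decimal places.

EAR = (1 + 4.6%/365)^365 − 1 = (1 + 0.000126027)^365 − 1.
(1 + 0.000126027)^365 ≈ 1.047071, so EAR ≈ 4.70714%.

4.707%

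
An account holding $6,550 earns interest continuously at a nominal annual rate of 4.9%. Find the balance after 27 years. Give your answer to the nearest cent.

A = P·e^(rt) = 6,550·e^(0.049·27) = 6,550·e^1.323.
e^1.323 ≈ 3.7546685036, so A ≈ 24,593.0787.

$24,593.08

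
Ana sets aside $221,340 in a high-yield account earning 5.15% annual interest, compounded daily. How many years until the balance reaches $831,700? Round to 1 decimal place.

25.7 years

We need (1 + 0.000141096)^(365t) = 3.7576, so 365t = ln 3.7576 / ln 1.000141 ≈ 9382.7340.
t ≈ 9382.7340/365 = 25.7061 years.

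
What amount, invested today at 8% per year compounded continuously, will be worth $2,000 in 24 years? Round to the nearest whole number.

$293

P = A·e^(−rt) = 2,000·e^(−1.92).
e^(−1.92) ≈ 0.1466069621, so P ≈ 293.2139.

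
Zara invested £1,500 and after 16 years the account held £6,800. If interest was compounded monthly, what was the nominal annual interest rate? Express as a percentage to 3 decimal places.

9.484%

The 192-period growth factor is 6,800/1,500 = 4.53333.
r/12 = 4.53333^(1/192) − 1 ≈ 0.00790324, so r ≈ 12·0.00790324 = 9.48389%.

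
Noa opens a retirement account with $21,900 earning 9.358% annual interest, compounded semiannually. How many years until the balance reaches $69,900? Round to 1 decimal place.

12.7 years

(1 + 0.04679)^(2t) = 69,900/21,900 = 3.1918.
2t·ln(1 + 0.04679) = ln(3.1918); 2t = 1.1606/0.0457283 ≈ 25.3799.
t ≈ 12.6899 years.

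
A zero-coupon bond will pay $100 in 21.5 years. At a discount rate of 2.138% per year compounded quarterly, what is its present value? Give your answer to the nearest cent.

$63.23

Periodic rate = 2.138%/4 = 0.005345; 86 periods.
P = 100/(1 + 0.005345)^86 ≈ 100/1.5816141 ≈ 63.2265.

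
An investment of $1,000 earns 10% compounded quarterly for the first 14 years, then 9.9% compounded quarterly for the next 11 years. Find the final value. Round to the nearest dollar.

$11,688

Phase 1: 1,000·(1 + 0.025)^56 ≈ 3,985.9924.
Phase 2: 3,985.9924·(1 + 0.02475)^44 ≈ 11,687.5976.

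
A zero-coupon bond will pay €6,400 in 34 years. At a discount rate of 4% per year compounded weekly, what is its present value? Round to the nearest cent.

€1,643.49

Growth factor = (1 + 0.04/52)^1768 ≈ 3.89415687.
P = 6,400/3.89415687 ≈ 1,643.4880.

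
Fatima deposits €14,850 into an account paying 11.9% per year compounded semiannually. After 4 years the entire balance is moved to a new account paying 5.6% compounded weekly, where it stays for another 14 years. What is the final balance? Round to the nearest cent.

Phase 1: 14,850·(1 + 0.0595)^8 ≈ 23,579.4756.
Phase 2: 23,579.4756·(1 + 0.056/52)^728 ≈ 51,622.3544.

€51,622.35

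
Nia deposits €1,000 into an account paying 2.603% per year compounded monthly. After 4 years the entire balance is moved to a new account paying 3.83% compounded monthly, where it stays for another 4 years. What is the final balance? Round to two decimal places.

Phase 1: 1,000·(1 + 0.02603/12)^48 ≈ 1,109.6085.
Phase 2: 1,109.6085·(1 + 0.0383/12)^48 ≈ 1,292.9976.

€1,293.00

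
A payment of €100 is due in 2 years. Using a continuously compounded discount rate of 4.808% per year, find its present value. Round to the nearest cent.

P = A·e^(−rt) = 100·e^(−0.09616).
e^(−0.09616) ≈ 0.90831867, so P ≈ 90.8319.

€90.83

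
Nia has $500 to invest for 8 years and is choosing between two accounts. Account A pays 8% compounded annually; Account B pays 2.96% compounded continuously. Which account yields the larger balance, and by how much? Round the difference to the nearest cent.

Account A growth factor: (1 + 0.08)^8 ≈ 1.85093021; balance ≈ 925.4651.
Account B growth factor: e^(0.0296·8) = e^0.2368 ≈ 1.26718765; balance ≈ 633.5938.
Account A is larger by 291.8713.

Account A, by $291.87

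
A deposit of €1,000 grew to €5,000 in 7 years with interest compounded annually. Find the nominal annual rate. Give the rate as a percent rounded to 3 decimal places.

25.850%

The 7-period growth factor is 5,000/1,000 = 5.
r = 5^(1/7) − 1 ≈ 0.258499, i.e. 25.84990%.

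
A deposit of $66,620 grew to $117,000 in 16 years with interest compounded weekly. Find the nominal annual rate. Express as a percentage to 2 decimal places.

(1 + r/52)^832 = 117,000/66,620 = 1.75623.
1 + r/52 = 1.75623^(1/832) ≈ 1.000677, so r/52 ≈ 0.000677115.
r ≈ 52·0.000677115 = 3.52100%.

3.52%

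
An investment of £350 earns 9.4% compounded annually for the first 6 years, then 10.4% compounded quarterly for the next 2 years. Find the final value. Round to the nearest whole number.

£737

Phase 1: 350·(1 + 0.094)^6 ≈ 600.0286.
Phase 2: 600.0286·(1 + 0.026)^8 ≈ 736.8021.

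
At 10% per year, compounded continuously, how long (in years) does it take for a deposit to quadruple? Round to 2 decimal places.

13.86 years

e^(0.1t) = 4, so 0.1t = ln 4 ≈ 1.3863.
t ≈ 1.3863/0.1 ≈ 13.8629.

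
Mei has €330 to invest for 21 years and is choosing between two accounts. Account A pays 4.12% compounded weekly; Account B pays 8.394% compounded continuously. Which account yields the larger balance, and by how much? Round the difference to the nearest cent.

Account A growth factor: (1 + 0.0412/52)^1092 ≈ 2.3746675; balance ≈ 783.6403.
Account B growth factor: e^(0.08394·21) = e^1.76274 ≈ 5.828385312; balance ≈ 1,923.3672.
Account B is larger by 1,139.7269.

Account B, by €1,139.73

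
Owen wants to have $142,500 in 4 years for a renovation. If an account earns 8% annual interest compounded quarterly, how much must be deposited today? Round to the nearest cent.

$103,803.53

Periodic rate = 8%/4 = 0.02; 16 periods.
P = 142,500/(1 + 0.02)^16 ≈ 142,500/1.37278570509 ≈ 103,803.5285.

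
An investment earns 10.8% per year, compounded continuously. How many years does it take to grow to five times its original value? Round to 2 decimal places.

14.90 years

e^(0.108t) = 5, so 0.108t = ln 5 ≈ 1.6094.
t ≈ 1.6094/0.108 ≈ 14.9022.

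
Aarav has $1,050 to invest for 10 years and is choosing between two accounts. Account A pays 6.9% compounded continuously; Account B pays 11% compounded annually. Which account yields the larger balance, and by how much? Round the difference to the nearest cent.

A: e^(0.069·10) = e^0.69 ≈ 1.993715533, so 1,050 × 1.993715533 ≈ 2,093.4013.
B: (1 + 0.11)^10 ≈ 2.839420986, so 1,050 × 2.839420986 ≈ 2,981.3920.
Difference ≈ 887.9907 in favor of B.

Account B, by $887.99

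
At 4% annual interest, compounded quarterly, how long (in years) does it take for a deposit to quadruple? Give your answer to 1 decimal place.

34.8 years

(1 + 0.01)^(4t) = 4.
4t = ln 4 / ln(1 + 0.01) ≈ 1.3863/0.00995033 ≈ 139.3214.
t ≈ 34.8304.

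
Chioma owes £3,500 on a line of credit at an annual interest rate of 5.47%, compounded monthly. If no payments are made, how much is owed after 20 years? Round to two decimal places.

Periodic rate = 5.47%/12 = 0.00455833; periods = 12·20 = 240.
A = 3,500·(1 + 0.0547/12)^240 ≈ 3,500·2.9787809601 ≈ 10,425.7334.

£10,425.73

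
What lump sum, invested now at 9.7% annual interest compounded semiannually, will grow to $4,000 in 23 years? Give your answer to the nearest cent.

Periodic rate = 9.7%/2 = 0.0485; 46 periods.
P = 4,000/(1 + 0.0485)^46 ≈ 4,000/8.833808917 ≈ 452.8058.

$452.81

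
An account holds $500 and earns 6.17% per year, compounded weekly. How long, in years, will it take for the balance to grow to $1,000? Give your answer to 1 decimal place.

11.2 years

(1 + 0.00118654)^(52t) = 1,000/500 = 2.
52t·ln(1 + 0.00118654) = ln(2); 52t = 0.69315/0.00118584 ≈ 584.5224.
t ≈ 11.2408 years.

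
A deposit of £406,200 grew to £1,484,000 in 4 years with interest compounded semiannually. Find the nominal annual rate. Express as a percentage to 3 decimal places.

35.162%

(1 + r/2)^8 = 1,484,000/406,200 = 3.65337.
1 + r/2 = 3.65337^(1/8) ≈ 1.175809, so r/2 ≈ 0.175809.
r ≈ 2·0.175809 = 35.16178%.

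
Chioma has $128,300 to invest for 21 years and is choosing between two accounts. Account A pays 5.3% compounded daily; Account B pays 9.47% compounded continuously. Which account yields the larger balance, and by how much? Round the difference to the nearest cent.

Account A growth factor: (1 + 0.053/365)^7665 ≈ 3.043229238; balance ≈ 390,446.3112.
Account B growth factor: e^(0.0947·21) = e^1.9887 ≈ 7.30602974737; balance ≈ 937,363.6166.
Account B is larger by 546,917.3054.

Account B, by $546,917.31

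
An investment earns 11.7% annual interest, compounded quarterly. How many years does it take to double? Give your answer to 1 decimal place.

(1 + 0.02925)^(4t) = 2.
4t = ln 2 / ln(1 + 0.02925) ≈ 0.69315/0.0288304 ≈ 24.0422.
t ≈ 6.0106.

6.0 years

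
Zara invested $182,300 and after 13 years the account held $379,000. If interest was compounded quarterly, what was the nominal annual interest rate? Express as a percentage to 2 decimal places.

5.67%

(1 + r/4)^52 = 379,000/182,300 = 2.07899.
1 + r/4 = 2.07899^(1/52) ≈ 1.014174, so r/4 ≈ 0.0141742.
r ≈ 4·0.0141742 = 5.66967%.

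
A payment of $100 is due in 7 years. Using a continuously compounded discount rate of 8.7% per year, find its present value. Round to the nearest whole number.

P = A·e^(−rt) = 100·e^(−0.609).
e^(−0.609) ≈ 0.54389449, so P ≈ 54.3894.

$54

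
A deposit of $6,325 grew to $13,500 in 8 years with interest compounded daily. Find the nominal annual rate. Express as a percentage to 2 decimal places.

(1 + r/365)^2920 = 13,500/6,325 = 2.13439.
1 + r/365 = 2.13439^(1/2920) ≈ 1.00026, so r/365 ≈ 0.000259684.
r ≈ 365·0.000259684 = 9.47848%.

9.48%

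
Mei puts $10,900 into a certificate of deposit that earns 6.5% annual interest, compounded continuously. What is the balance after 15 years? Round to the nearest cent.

$28,897.72

A = P·e^(rt) = 10,900·e^(0.065·15) = 10,900·e^0.975.
e^0.975 ≈ 2.651167211, so A ≈ 28,897.7226.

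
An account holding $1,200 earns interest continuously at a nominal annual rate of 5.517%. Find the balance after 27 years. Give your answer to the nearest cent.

A = P·e^(rt) = 1,200·e^(0.05517·27) = 1,200·e^1.48959.
e^1.48959 ≈ 4.435276683, so A ≈ 5,322.3320.

$5,322.33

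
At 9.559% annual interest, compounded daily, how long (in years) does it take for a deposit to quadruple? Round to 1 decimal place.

(1 + 0.00026189)^(365t) = 4.
365t = ln 4 / ln(1 + 0.00026189) ≈ 1.3863/0.000261856 ≈ 5294.1071.
t ≈ 14.5044.

14.5 years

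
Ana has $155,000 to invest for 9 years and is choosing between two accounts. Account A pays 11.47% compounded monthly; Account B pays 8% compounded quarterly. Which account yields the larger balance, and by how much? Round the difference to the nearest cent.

A: (1 + 0.1147/12)^108 ≈ 2.7937860418, so 155,000 × 2.7937860418 ≈ 433,036.8365.
B: (1 + 0.02)^36 ≈ 2.03988734372, so 155,000 × 2.03988734372 ≈ 316,182.5383.
Difference ≈ 116,854.2982 in favor of A.

Account A, by $116,854.30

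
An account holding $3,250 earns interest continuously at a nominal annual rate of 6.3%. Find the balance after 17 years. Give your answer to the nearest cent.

A = P·e^(rt) = 3,250·e^(0.063·17) = 3,250·e^1.071.
e^1.071 ≈ 2.918296338, so A ≈ 9,484.4631.

$9,484.46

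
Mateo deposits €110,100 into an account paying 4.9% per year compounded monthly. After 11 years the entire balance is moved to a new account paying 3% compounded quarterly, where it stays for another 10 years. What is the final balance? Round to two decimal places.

After 11 years at 4.9%: 110,100 × 1.71241135826 ≈ 188,536.4905.
Then 10 years at 3%: 188,536.4905 × 1.34834861234 ≈ 254,212.9154.

€254,212.92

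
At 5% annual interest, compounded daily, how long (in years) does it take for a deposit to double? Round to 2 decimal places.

(1 + 0.000136986)^(365t) = 2.
365t = ln 2 / ln(1 + 0.000136986) ≈ 0.69315/0.000136977 ≈ 5060.3210.
t ≈ 13.8639.

13.86 years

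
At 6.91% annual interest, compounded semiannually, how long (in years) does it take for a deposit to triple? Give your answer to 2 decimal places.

(1 + 0.03455)^(2t) = 3.
2t = ln 3 / ln(1 + 0.03455) ≈ 1.0986/0.0339665 ≈ 32.3439.
t ≈ 16.1720.

16.17 years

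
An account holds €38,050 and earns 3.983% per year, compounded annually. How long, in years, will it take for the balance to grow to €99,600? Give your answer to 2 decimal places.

24.64 years

(1 + 0.03983)^t = 99,600/38,050 = 2.6176.
t·ln(1 + 0.03983) = ln(2.6176); t = 0.96226/0.0390572 ≈ 24.6372.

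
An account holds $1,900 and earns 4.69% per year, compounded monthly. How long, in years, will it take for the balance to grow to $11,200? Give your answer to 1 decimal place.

37.9 years

(1 + 0.00390833)^(12t) = 11,200/1,900 = 5.8947.
12t·ln(1 + 0.00390833) = ln(5.8947); 12t = 1.7741/0.00390072 ≈ 454.8037.
t ≈ 37.9003 years.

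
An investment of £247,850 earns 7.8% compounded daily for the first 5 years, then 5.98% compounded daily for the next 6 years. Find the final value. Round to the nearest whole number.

£524,032

Phase 1: 247,850·(1 + 0.078/365)^1825 ≈ 366,054.4377.
Phase 2: 366,054.4377·(1 + 0.0598/365)^2190 ≈ 524,031.9576.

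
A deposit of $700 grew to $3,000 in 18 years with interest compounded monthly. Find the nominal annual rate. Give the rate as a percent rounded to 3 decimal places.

8.112%

(1 + r/12)^216 = 3,000/700 = 4.28571.
1 + r/12 = 4.28571^(1/216) ≈ 1.00676, so r/12 ≈ 0.00676019.
r ≈ 12·0.00676019 = 8.11223%.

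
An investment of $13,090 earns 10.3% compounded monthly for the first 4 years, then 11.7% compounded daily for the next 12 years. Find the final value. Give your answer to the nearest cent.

Phase 1: 13,090·(1 + 0.103/12)^48 ≈ 19,729.0164.
Phase 2: 19,729.0164·(1 + 0.117/365)^4380 ≈ 80,307.6986.

$80,307.70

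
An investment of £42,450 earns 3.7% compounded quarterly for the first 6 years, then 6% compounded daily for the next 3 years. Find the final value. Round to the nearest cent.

After 6 years at 3.7%: 42,450 × 1.2472979081 ≈ 52,947.7962.
Then 3 years at 6%: 52,947.7962 × 1.1971996529 ≈ 63,389.0832.

£63,389.08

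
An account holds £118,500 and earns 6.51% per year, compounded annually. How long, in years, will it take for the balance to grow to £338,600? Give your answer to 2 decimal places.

(1 + 0.0651)^t = 338,600/118,500 = 2.8574.
t·ln(1 + 0.0651) = ln(2.8574); t = 1.0499/0.0630687 ≈ 16.6470.

16.65 years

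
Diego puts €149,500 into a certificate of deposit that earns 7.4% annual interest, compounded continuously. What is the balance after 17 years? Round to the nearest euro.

€525,997

A = P·e^(rt) = 149,500·e^(0.074·17) = 149,500·e^1.258.
e^1.258 ≈ 3.51837769054, so A ≈ 525,997.4647.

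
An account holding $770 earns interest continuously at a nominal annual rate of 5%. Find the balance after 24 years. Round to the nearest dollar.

A = P·e^(rt) = 770·e^(0.05·24) = 770·e^1.2.
e^1.2 ≈ 3.320116923, so A ≈ 2,556.4900.

$2,556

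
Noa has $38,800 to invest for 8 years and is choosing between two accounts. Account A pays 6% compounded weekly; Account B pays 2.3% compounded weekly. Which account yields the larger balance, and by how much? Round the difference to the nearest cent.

Account A, by $16,050.02

A: (1 + 0.06/52)^416 ≈ 1.6156272797, so 38,800 × 1.6156272797 ≈ 62,686.3385.
B: (1 + 0.023/52)^416 ≈ 1.2019669257, so 38,800 × 1.2019669257 ≈ 46,636.3167.
Difference ≈ 16,050.0217 in favor of A.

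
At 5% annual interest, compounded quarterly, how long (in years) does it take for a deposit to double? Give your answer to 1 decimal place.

(1 + 0.0125)^(4t) = 2.
4t = ln 2 / ln(1 + 0.0125) ≈ 0.69315/0.0124225 ≈ 55.7976.
t ≈ 13.9494.

13.9 years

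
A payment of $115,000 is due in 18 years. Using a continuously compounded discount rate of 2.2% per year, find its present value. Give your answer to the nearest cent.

P = A·e^(−rt) = 115,000·e^(−0.396).
e^(−0.396) ≈ 0.673006695937, so P ≈ 77,395.7700.

$77,395.77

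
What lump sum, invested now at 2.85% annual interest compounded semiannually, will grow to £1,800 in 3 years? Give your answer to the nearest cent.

Growth factor = (1 + 0.01425)^6 ≈ 1.088604432.
P = 1,800/1.088604432 ≈ 1,653.4932.

£1,653.49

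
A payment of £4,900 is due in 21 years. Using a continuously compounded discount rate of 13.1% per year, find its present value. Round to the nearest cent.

£312.93

P = A·e^(−rt) = 4,900·e^(−2.751).
e^(−2.751) ≈ 0.0638639653, so P ≈ 312.9334.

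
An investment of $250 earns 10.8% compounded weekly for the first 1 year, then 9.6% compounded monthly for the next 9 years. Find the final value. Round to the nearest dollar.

Phase 1: 250·(1 + 0.108/52)^52 ≈ 278.4807.
Phase 2: 278.4807·(1 + 0.008)^108 ≈ 658.4649.

$658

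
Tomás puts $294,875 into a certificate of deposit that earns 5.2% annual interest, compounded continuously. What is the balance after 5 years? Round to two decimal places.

A = P·e^(rt) = 294,875·e^(0.052·5) = 294,875·e^0.26.
e^0.26 ≈ 1.29693008667, so A ≈ 382,432.2593.

$382,432.26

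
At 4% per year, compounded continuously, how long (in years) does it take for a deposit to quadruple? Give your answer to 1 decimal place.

e^(0.04t) = 4, so 0.04t = ln 4 ≈ 1.3863.
t ≈ 1.3863/0.04 ≈ 34.6574.

34.7 years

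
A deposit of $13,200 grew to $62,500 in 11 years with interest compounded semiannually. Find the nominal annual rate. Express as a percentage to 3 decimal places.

14.647%

(1 + r/2)^22 = 62,500/13,200 = 4.73485.
1 + r/2 = 4.73485^(1/22) ≈ 1.073237, so r/2 ≈ 0.0732372.
r ≈ 2·0.0732372 = 14.64745%.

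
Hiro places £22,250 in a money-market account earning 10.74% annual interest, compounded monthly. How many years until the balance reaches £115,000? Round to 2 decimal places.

15.36 years

We need (1 + 0.00895)^(12t) = 5.1685, so 12t = ln 5.1685 / ln 1.00895 ≈ 184.3497.
t ≈ 184.3497/12 = 15.3625 years.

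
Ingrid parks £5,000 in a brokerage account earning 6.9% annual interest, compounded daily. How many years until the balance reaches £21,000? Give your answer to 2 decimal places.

We need (1 + 0.000189041)^(365t) = 4.2, so 365t = ln 4.2 / ln 1.000189 ≈ 7592.1067.
t ≈ 7592.1067/365 = 20.8003 years.

20.80 years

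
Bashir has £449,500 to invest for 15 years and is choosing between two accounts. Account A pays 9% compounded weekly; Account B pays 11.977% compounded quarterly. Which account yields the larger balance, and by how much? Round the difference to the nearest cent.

Account B, by £907,529.14

Account A growth factor: (1 + 0.09/52)^780 ≈ 3.852926837545; balance ≈ 1,731,890.6135.
Account B growth factor: (1 + 0.0299425)^60 ≈ 5.871901557451; balance ≈ 2,639,419.7501.
Account B is larger by 907,529.1366.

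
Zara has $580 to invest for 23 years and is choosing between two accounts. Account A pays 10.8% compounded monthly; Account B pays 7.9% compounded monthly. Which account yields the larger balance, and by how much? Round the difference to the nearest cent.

Account A, by $3,329.09

Account A growth factor: (1 + 0.009)^276 ≈ 11.85664676; balance ≈ 6,876.8551.
Account B growth factor: (1 + 0.079/12)^276 ≈ 6.116837181; balance ≈ 3,547.7656.
Account A is larger by 3,329.0896.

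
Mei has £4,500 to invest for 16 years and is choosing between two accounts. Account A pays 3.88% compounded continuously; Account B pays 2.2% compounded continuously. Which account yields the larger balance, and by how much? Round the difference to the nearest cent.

Account A growth factor: e^(0.0388·16) = e^0.6208 ≈ 1.860415779; balance ≈ 8,371.8710.
Account B growth factor: e^(0.022·16) = e^0.352 ≈ 1.421908524; balance ≈ 6,398.5884.
Account A is larger by 1,973.2827.

Account A, by £1,973.28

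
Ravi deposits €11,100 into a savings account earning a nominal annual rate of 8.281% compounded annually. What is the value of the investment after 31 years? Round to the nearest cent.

€130,750.38

Annual rate = 8.281% = 0.08281; years = 31.
A = 11,100·(1 + 0.08281)^31 ≈ 11,100·11.7793139144 ≈ 130,750.3845.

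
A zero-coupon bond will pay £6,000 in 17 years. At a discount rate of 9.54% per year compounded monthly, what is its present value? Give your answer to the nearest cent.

£1,192.88

Periodic rate = 9.54%/12 = 0.00795; 204 periods.
P = 6,000/(1 + 0.00795)^204 ≈ 6,000/5.029835651 ≈ 1,192.8819.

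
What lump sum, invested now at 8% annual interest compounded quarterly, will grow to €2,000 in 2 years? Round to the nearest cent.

Periodic rate = 8%/4 = 0.02; 8 periods.
P = 2,000/(1 + 0.02)^8 ≈ 2,000/1.171659381 ≈ 1,706.9807.

€1,706.98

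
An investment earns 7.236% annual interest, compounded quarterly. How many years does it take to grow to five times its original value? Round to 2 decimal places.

22.44 years

(1 + 0.01809)^(4t) = 5.
4t = ln 5 / ln(1 + 0.01809) ≈ 1.6094/0.0179283 ≈ 89.7707.
t ≈ 22.4427.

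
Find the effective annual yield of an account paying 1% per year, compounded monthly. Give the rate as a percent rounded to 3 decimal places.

1.005%

EAR = (1 + 1%/12)^12 − 1 = (1 + 0.000833333)^12 − 1.
(1 + 0.000833333)^12 ≈ 1.010046, so EAR ≈ 1.00460%.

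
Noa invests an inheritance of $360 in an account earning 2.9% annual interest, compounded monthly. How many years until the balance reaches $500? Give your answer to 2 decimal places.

11.34 years

(1 + 0.00241667)^(12t) = 500/360 = 1.3889.
12t·ln(1 + 0.00241667) = ln(1.3889); 12t = 0.3285/0.00241375 ≈ 136.0969.
t ≈ 11.3414 years.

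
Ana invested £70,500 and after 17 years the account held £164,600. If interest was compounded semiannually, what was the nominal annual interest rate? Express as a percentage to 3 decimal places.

(1 + r/2)^34 = 164,600/70,500 = 2.33475.
1 + r/2 = 2.33475^(1/34) ≈ 1.025252, so r/2 ≈ 0.025252.
r ≈ 2·0.025252 = 5.05039%.

5.050%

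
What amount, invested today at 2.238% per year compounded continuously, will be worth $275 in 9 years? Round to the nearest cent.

P = A·e^(−rt) = 275·e^(−0.20142).
e^(−0.20142) ≈ 0.81756898, so P ≈ 224.8315.

$224.83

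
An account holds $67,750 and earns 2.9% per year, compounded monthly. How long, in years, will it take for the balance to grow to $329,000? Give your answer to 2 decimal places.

(1 + 0.00241667)^(12t) = 329,000/67,750 = 4.8561.
12t·ln(1 + 0.00241667) = ln(4.8561); 12t = 1.5802/0.00241375 ≈ 654.6794.
t ≈ 54.5566 years.

54.56 years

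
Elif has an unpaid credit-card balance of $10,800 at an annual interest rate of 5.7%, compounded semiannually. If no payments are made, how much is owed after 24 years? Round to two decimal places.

$41,613.09

Growth factor = (1 + 0.0285)^48 ≈ 3.853063882.
A ≈ 10,800 × 3.853063882 ≈ 41,613.0899.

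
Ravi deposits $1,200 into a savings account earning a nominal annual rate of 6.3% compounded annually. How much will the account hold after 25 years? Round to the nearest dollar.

Annual rate = 6.3% = 0.063; years = 25.
A = 1,200·(1 + 0.063)^25 ≈ 1,200·4.606081447 ≈ 5,527.2977.

$5,527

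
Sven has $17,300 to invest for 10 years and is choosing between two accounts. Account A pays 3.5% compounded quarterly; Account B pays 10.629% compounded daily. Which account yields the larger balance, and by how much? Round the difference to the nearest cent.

Account B, by $25,558.97

Account A growth factor: (1 + 0.00875)^40 ≈ 1.4169088379; balance ≈ 24,512.5229.
Account B growth factor: (1 + 0.10629/365)^3650 ≈ 2.8943057403; balance ≈ 50,071.4893.
Account B is larger by 25,558.9664.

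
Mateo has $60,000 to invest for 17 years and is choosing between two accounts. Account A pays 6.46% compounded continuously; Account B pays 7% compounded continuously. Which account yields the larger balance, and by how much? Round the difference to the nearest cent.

A: e^(0.0646·17) = e^1.0982 ≈ 2.99876338893, so 60,000 × 2.99876338893 ≈ 179,925.8033.
B: e^(0.07·17) = e^1.19 ≈ 3.28708120738, so 60,000 × 3.28708120738 ≈ 197,224.8724.
Difference ≈ 17,299.0691 in favor of B.

Account B, by $17,299.07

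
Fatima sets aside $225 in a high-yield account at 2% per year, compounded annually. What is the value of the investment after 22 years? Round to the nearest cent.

Growth factor = (1 + 0.02)^22 ≈ 1.54597967.
A ≈ 225 × 1.54597967 ≈ 347.8454.

$347.85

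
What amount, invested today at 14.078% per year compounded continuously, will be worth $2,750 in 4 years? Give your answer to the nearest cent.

P = A·e^(−rt) = 2,750·e^(−0.56312).
e^(−0.56312) ≈ 0.5694296689, so P ≈ 1,565.9316.

$1,565.93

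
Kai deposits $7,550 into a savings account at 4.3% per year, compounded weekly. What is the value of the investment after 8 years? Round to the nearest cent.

Periodic rate = 4.3%/52 = 0.000826923; periods = 52·8 = 416.
A = 7,550·(1 + 0.043/52)^416 ≈ 7,550·1.4103781326 ≈ 10,648.3549.

$10,648.35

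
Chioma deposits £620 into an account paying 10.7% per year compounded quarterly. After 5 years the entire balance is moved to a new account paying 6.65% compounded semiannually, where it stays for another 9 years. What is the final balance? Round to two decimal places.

After 5 years at 10.7%: 620 × 1.695486088 ≈ 1,051.2014.
Then 9 years at 6.65%: 1,051.2014 × 1.801762116 ≈ 1,894.0148.

£1,894.01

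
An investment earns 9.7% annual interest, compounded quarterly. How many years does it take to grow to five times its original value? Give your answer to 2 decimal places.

(1 + 0.02425)^(4t) = 5.
4t = ln 5 / ln(1 + 0.02425) ≈ 1.6094/0.0239606 ≈ 67.1701.
t ≈ 16.7925.

16.79 years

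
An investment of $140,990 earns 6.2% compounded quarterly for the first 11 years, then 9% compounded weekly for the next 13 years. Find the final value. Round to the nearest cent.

After 11 years at 6.2%: 140,990 × 1.96750942115 ≈ 277,399.1533.
Then 13 years at 9%: 277,399.1533 × 3.21873577742 ≈ 892,874.5793.

$892,874.58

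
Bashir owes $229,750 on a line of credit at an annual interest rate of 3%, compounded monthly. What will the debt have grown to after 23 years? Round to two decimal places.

Periodic rate = 3%/12 = 0.0025; periods = 12·23 = 276.
A = 229,750·(1 + 0.0025)^276 ≈ 229,750·1.99199955309 ≈ 457,661.8973.

$457,661.90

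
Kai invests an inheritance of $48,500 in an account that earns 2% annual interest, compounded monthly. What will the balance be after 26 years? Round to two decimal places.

Periodic rate = 2%/12 = 0.00166667; periods = 12·26 = 312.
A = 48,500·(1 + 0.02/12)^312 ≈ 48,500·1.6812997375 ≈ 81,543.0373.

$81,543.04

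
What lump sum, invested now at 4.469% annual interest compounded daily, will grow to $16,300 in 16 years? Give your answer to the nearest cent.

$7,973.86

Growth factor = (1 + 0.04469/365)^5840 ≈ 2.0441789745.
P = 16,300/2.0441789745 ≈ 7,973.8615.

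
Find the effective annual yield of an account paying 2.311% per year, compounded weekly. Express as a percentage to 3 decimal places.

2.337%

One year is 52 periods at 0.000444423 each: (1 + 0.000444423)^52 ≈ 1.023374.
EAR = 1.023374 − 1 ≈ 2.33739%.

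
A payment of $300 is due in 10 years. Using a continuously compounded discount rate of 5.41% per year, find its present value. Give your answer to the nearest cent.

P = A·e^(−rt) = 300·e^(−0.541).
e^(−0.541) ≈ 0.582165795, so P ≈ 174.6497.

$174.65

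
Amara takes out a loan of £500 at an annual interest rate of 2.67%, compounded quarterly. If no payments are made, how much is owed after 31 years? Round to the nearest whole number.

£1,141

Growth factor = (1 + 0.006675)^124 ≈ 2.281766179.
A ≈ 500 × 2.281766179 ≈ 1,140.8831.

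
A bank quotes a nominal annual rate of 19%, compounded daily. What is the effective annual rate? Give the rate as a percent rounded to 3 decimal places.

20.919%

EAR = (1 + 19%/365)^365 − 1 = (1 + 0.000520548)^365 − 1.
(1 + 0.000520548)^365 ≈ 1.20919, so EAR ≈ 20.91898%.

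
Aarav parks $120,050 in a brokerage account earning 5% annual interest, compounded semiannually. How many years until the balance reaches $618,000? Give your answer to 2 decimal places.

33.18 years

(1 + 0.025)^(2t) = 618,000/120,050 = 5.1479.
2t·ln(1 + 0.025) = ln(5.1479); 2t = 1.6386/0.0246926 ≈ 66.3591.
t ≈ 33.1796 years.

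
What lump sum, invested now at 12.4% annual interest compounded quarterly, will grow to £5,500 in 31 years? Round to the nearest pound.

£125

Periodic rate = 12.4%/4 = 0.031; 124 periods.
P = 5,500/(1 + 0.031)^124 ≈ 5,500/44.0630439 ≈ 124.8212.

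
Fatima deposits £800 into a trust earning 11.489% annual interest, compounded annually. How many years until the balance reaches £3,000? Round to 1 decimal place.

12.2 years

We need (1 + 0.11489)^t = 3.75, so t = ln 3.75 / ln 1.11489 ≈ 12.1534.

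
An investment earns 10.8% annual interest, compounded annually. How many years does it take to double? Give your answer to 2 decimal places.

(1 + 0.108)^t = 2.
t = ln 2 / ln(1 + 0.108) ≈ 0.69315/0.102557 ≈ 6.7587.

6.76 years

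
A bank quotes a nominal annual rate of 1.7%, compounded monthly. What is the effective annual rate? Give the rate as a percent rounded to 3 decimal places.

1.713%

EAR = (1 + 1.7%/12)^12 − 1 = (1 + 0.00141667)^12 − 1.
(1 + 0.00141667)^12 ≈ 1.017133, so EAR ≈ 1.71331%.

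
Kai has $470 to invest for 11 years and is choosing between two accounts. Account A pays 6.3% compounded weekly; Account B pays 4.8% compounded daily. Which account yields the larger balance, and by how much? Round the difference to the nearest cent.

Account A, by $142.59

Account A growth factor: (1 + 0.063/52)^572 ≈ 1.99886704; balance ≈ 939.4675.
Account B growth factor: (1 + 0.048/365)^4015 ≈ 1.69547898; balance ≈ 796.8751.
Account A is larger by 142.5924.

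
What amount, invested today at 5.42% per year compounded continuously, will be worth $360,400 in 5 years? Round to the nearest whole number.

P = A·e^(−rt) = 360,400·e^(−0.271).
e^(−0.271) ≈ 0.762616496405, so P ≈ 274,846.9853.

$274,847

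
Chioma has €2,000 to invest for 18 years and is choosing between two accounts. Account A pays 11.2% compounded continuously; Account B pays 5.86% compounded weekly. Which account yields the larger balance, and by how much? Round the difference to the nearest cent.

Account A growth factor: e^(0.112·18) = e^2.016 ≈ 7.5082318602; balance ≈ 15,016.4637.
Account B growth factor: (1 + 0.0586/52)^936 ≈ 2.869696017; balance ≈ 5,739.3920.
Account A is larger by 9,277.0717.

Account A, by €9,277.07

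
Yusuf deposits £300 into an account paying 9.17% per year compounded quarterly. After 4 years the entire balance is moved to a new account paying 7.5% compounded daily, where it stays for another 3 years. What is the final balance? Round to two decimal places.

After 4 years at 9.17%: 300 × 1.43714532 ≈ 431.1436.
Then 3 years at 7.5%: 431.1436 × 1.25229377 ≈ 539.9184.

£539.92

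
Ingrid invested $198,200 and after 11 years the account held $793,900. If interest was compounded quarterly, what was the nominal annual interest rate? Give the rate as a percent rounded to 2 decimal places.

(1 + r/4)^44 = 793,900/198,200 = 4.00555.
1 + r/4 = 4.00555^(1/44) ≈ 1.032041, so r/4 ≈ 0.0320408.
r ≈ 4·0.0320408 = 12.81632%.

12.82%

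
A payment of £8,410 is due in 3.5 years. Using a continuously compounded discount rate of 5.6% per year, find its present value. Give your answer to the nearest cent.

P = A·e^(−rt) = 8,410·e^(−0.196).
e^(−0.196) ≈ 0.8220122347, so P ≈ 6,913.1229.

£6,913.12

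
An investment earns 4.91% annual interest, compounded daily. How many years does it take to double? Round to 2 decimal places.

14.12 years

(1 + 0.000134521)^(365t) = 2.
365t = ln 2 / ln(1 + 0.000134521) ≈ 0.69315/0.000134512 ≈ 5153.0700.
t ≈ 14.1180.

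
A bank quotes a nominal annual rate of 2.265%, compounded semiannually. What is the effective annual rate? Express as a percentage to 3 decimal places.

One year is 2 periods at 0.011325 each: (1 + 0.011325)^2 ≈ 1.022778.
EAR = 1.022778 − 1 ≈ 2.27783%.

2.278%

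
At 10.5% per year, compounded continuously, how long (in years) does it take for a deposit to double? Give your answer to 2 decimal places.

e^(0.105t) = 2, so 0.105t = ln 2 ≈ 0.69315.
t ≈ 0.69315/0.105 ≈ 6.6014.

6.60 years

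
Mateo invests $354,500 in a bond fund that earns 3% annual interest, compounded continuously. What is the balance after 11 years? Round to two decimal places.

A = P·e^(rt) = 354,500·e^(0.03·11) = 354,500·e^0.33.
e^0.33 ≈ 1.39096812846, so A ≈ 493,098.2015.

$493,098.20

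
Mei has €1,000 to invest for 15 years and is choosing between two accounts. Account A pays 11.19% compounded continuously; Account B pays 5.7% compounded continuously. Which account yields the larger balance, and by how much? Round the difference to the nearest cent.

Account A growth factor: e^(0.1119·15) = e^1.6785 ≈ 5.35751367; balance ≈ 5,357.5137.
Account B growth factor: e^(0.057·15) = e^0.855 ≈ 2.351374381; balance ≈ 2,351.3744.
Account A is larger by 3,006.1393.

Account A, by €3,006.14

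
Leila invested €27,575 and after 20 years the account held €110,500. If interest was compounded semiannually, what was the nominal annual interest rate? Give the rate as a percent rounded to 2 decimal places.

7.06%

(1 + r/2)^40 = 110,500/27,575 = 4.00725.
1 + r/2 = 4.00725^(1/40) ≈ 1.035312, so r/2 ≈ 0.0353118.
r ≈ 2·0.0353118 = 7.06236%.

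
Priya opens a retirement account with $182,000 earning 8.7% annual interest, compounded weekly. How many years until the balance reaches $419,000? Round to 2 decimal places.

We need (1 + 0.00167308)^(52t) = 2.3022, so 52t = ln 2.3022 / ln 1.001673 ≈ 498.8184.
t ≈ 498.8184/52 = 9.5927 years.

9.59 years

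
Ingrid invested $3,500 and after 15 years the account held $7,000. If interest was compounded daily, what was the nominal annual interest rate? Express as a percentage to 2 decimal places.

The 5475-period growth factor is 7,000/3,500 = 2.
r/365 = 2^(1/5475) − 1 ≈ 0.00012661, so r ≈ 365·0.00012661 = 4.62127%.

4.62%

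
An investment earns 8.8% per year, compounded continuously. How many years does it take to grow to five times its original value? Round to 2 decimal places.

e^(0.088t) = 5, so 0.088t = ln 5 ≈ 1.6094.
t ≈ 1.6094/0.088 ≈ 18.2891.

18.29 years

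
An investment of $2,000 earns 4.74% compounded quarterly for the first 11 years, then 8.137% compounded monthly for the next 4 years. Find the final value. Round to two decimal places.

Phase 1: 2,000·(1 + 0.01185)^44 ≈ 3,358.4585.
Phase 2: 3,358.4585·(1 + 0.08137/12)^48 ≈ 4,645.3352.

$4,645.34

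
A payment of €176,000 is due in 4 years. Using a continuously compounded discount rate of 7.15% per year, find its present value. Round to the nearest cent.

P = A·e^(−rt) = 176,000·e^(−0.286).
e^(−0.286) ≈ 0.751262615947, so P ≈ 132,222.2204.

€132,222.22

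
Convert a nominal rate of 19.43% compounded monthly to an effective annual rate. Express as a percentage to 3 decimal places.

21.257%

EAR = (1 + 19.43%/12)^12 − 1 = (1 + 0.0161917)^12 − 1.
(1 + 0.0161917)^12 ≈ 1.212572, so EAR ≈ 21.25720%.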